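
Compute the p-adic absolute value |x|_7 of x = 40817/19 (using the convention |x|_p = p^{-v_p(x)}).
|40817/19|_7 = 1/2401

Step 1 — compute v_7(x) by factoring powers of 7 out of the numerator and denominator: v_7(40817/19) = 4. Step 2 — apply |x|_p = p^{-v_p(x)} = 7^{-4} = 1/2401.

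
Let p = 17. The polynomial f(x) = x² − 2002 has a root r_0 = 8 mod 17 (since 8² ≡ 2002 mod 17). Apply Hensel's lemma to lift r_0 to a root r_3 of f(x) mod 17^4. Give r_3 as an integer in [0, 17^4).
r_3 = 80435 (mod 83521)

Hensel's recurrence: r_{i+1} = r_i − f(r_i)·(f′(r_i))^{-1} mod 17^{i+2}, with f′(x) = 2x. Iterate:
  r_0 = 8 (mod 17)
  r_1 = 93 (mod 289)
  r_2 = 1827 (mod 4913)
  r_3 = 80435 (mod 83521)
Final: r_3 = 80435, and one checks f(r_3) ≡ 0 mod 17^4.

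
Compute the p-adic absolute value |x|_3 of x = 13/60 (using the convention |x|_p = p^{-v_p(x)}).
|13/60|_3 = 3

Step 1 — compute v_3(x) by factoring powers of 3 out of the numerator and denominator: v_3(13/60) = -1. Step 2 — apply |x|_p = p^{-v_p(x)} = 3^{1} = 3.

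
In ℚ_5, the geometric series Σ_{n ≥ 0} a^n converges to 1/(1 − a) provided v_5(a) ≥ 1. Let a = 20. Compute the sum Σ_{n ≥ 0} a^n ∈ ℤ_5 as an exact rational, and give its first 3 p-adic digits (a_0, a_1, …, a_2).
Σ a^n = 1/(1 − a) = -1/19;  first 3 digits = (1, 4, 1)

v_5(a) = 1 ≥ 1, so the series converges in ℤ_5 to 1/(1 − a) = 1/(1 − 20) = -1/19. Expand this rational in ℤ_5: compute digits iteratively via d_i = x_i mod 5, x_{i+1} = (x_i − d_i)/5. The first 3 digits are (1, 4, 1).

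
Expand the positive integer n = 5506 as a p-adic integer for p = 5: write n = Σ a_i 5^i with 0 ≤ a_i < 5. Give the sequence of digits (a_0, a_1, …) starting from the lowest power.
(a_0, a_1, …) = (1, 1, 0, 4, 3, 1)

Repeated division by 5 gives the digits low-to-high: 5506 = 1 + 1·5^1 + 4·5^3 + 3·5^4 + 1·5^5. Digit sequence: (1, 1, 0, 4, 3, 1).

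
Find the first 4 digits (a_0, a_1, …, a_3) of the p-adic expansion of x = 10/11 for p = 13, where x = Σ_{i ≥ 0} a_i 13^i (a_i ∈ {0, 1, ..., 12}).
(a_0, …, a_3) = (8, 3, 8, 10)

v_13(10/11) = 0 (numerator and denominator both coprime to 13), so x ∈ ℤ_13^×. Compute digits iteratively via a_i = x_i mod 13, x_{i+1} = (x_i − a_i)/13, with x_0 = x:
  x_0 = 10/11;  a_0 = 8;  x_1 = (x_0 − 8)/13 = -6/11
  x_1 = -6/11;  a_1 = 3;  x_2 = (x_1 − 3)/13 = -3/11
  x_2 = -3/11;  a_2 = 8;  x_3 = (x_2 − 8)/13 = -7/11
  x_3 = -7/11;  a_3 = 10;  x_4 = (x_3 − 10)/13 = -9/11
Digits: (8, 3, 8, 10).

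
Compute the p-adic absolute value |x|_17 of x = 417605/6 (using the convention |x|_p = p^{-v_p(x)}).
|417605/6|_17 = 1/83521

Step 1 — compute v_17(x) by factoring powers of 17 out of the numerator and denominator: v_17(417605/6) = 4. Step 2 — apply |x|_p = p^{-v_p(x)} = 17^{-4} = 1/83521.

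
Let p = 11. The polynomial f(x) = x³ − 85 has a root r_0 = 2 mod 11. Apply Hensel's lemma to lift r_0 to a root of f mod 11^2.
r_1 = 79 (mod 121)

Hensel: r_{i+1} = r_i − f(r_i)/f′(r_i) mod 11^{i+2}, where f′(x) = 3x². Iterate:
  r_0 = 2 (mod 11)
  r_1 = 79 (mod 121)
Final: r = 79 with f(r) ≡ 0 mod 11^2.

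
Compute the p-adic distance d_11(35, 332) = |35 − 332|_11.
d_11(35, 332) = 1/11

Step 1 — x − y = 35 − 332 = -297. Step 2 — v_11(-297) = 1 (factor: -297 = −(11^1 · 27); the sign does not affect v_p). Step 3 — |x − y|_11 = 11^{-1} = 1/11.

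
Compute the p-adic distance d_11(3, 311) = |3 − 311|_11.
d_11(3, 311) = 1/11

Step 1 — x − y = 3 − 311 = -308. Step 2 — v_11(-308) = 1 (factor: -308 = −(11^1 · 28); the sign does not affect v_p). Step 3 — |x − y|_11 = 11^{-1} = 1/11.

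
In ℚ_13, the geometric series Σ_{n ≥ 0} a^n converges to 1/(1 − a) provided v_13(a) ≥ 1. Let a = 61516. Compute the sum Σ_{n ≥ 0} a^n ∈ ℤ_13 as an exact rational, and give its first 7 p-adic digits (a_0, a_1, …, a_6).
Σ a^n = 1/(1 − a) = -1/61515;  first 7 digits = (1, 0, 0, 2, 2, 0, 4)

v_13(a) = 3 ≥ 1, so the series converges in ℤ_13 to 1/(1 − a) = 1/(1 − 61516) = -1/61515. Expand this rational in ℤ_13: compute digits iteratively via d_i = x_i mod 13, x_{i+1} = (x_i − d_i)/13. The first 7 digits are (1, 0, 0, 2, 2, 0, 4).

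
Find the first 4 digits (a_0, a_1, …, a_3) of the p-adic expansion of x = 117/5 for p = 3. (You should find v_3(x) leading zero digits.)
(a_0, …, a_3) = (0, 0, 2, 2)

v_3(117/5) = 2, so a_0 = ... = a_1 = 0. Factor out: x = 3^2 · u with u = 13/5 a unit in ℤ_3. Expand u iteratively via a_{v+i} = u_i mod 3, u_{i+1} = (u_i − a_{v+i})/3:
  u_0 = 13/5;  a_2 = 2;  u_1 = (u_0 − 2)/3 = 1/5
  u_1 = 1/5;  a_3 = 2;  u_2 = (u_1 − 2)/3 = -3/5
Digits: (0, 0, 2, 2).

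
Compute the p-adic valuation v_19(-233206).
v_19(-233206) = 3

v_19(n) is the largest exponent k such that 19^k divides n. Factor out: -233206 = -19^3 · 34. (Sign doesn't affect v_p.) So v_19(-233206) = 3.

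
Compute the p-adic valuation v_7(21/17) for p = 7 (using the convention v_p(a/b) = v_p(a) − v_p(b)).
v_7(21/17) = 1

Factor powers of 7 from the numerator and denominator of the reduced fraction: 21 = 7^1 · 3 and 17 = 7^0 · 17. Apply v_p(a/b) = v_p(a) − v_p(b): v_7(21/17) = 1 − 0 = 1.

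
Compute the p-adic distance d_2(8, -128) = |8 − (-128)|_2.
d_2(8, -128) = 1/8

Step 1 — x − y = 8 − (-128) = 136. Step 2 — v_2(136) = 3 (factor: 136 = (2^3 · 17); the sign does not affect v_p). Step 3 — |x − y|_2 = 2^{-3} = 1/8.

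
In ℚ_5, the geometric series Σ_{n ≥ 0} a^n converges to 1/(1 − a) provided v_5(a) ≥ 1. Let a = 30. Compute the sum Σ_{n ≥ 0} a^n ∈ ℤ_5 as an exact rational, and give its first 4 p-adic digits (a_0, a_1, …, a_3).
Σ a^n = 1/(1 − a) = -1/29;  first 4 digits = (1, 1, 2, 3)

v_5(a) = 1 ≥ 1, so the series converges in ℤ_5 to 1/(1 − a) = 1/(1 − 30) = -1/29. Expand this rational in ℤ_5: compute digits iteratively via d_i = x_i mod 5, x_{i+1} = (x_i − d_i)/5. The first 4 digits are (1, 1, 2, 3).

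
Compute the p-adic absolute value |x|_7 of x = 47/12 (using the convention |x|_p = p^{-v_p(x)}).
|47/12|_7 = 1

Step 1 — compute v_7(x) by factoring powers of 7 out of the numerator and denominator: v_7(47/12) = 0. Step 2 — apply |x|_p = p^{-v_p(x)} = 7^{0} = 1.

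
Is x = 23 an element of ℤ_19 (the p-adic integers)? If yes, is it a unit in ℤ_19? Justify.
x ∈ ℤ_19^× (unit); v_19(x) = 0

ℤ_19 = {x ∈ ℚ_19 : v_19(x) ≥ 0} and ℤ_19^× = {x ∈ ℤ_19 : v_19(x) = 0}. Here v_19(23) = v_19(num) − v_19(den) = 0; compare against these criteria.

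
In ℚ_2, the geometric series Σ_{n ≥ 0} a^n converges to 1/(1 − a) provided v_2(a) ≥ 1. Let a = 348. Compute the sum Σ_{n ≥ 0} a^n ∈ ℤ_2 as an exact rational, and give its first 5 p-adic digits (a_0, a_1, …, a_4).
Σ a^n = 1/(1 − a) = -1/347;  first 5 digits = (1, 0, 1, 1, 0)

v_2(a) = 2 ≥ 1, so the series converges in ℤ_2 to 1/(1 − a) = 1/(1 − 348) = -1/347. Expand this rational in ℤ_2: compute digits iteratively via d_i = x_i mod 2, x_{i+1} = (x_i − d_i)/2. The first 5 digits are (1, 0, 1, 1, 0).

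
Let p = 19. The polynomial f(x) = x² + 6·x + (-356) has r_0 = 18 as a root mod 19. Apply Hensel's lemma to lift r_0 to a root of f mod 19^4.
r_3 = 97830 (mod 130321)

Hensel: r_{i+1} = r_i − f(r_i)·(f′(r_i))^{-1} mod 19^{i+2}, f′(x) = 2x + 6. Iterate:
  r_0 = 18 (mod 19)
  r_1 = 360 (mod 361)
  r_2 = 1804 (mod 6859)
  r_3 = 97830 (mod 130321)
Final: r = 97830 satisfies f(r) ≡ 0 mod 19^4.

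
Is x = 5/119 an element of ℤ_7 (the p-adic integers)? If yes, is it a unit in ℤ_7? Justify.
x ∉ ℤ_7 (v_7(x) = -1 < 0)

ℤ_7 = {x ∈ ℚ_7 : v_7(x) ≥ 0} and ℤ_7^× = {x ∈ ℤ_7 : v_7(x) = 0}. Here v_7(5/119) = v_7(num) − v_7(den) = -1; compare against these criteria.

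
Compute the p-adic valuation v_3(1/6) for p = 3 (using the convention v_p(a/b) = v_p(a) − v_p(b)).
v_3(1/6) = -1

Factor powers of 3 from the numerator and denominator of the reduced fraction: 1 = 3^0 · 1 and 6 = 3^1 · 2. Apply v_p(a/b) = v_p(a) − v_p(b): v_3(1/6) = 0 − 1 = -1.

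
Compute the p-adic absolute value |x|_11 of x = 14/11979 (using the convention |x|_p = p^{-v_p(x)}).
|14/11979|_11 = 1331

Step 1 — compute v_11(x) by factoring powers of 11 out of the numerator and denominator: v_11(14/11979) = -3. Step 2 — apply |x|_p = p^{-v_p(x)} = 11^{3} = 1331.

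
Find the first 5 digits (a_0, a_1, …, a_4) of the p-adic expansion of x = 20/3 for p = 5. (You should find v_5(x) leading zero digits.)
(a_0, …, a_4) = (0, 3, 3, 1, 3)

v_5(20/3) = 1, so a_0 = ... = a_0 = 0. Factor out: x = 5^1 · u with u = 4/3 a unit in ℤ_5. Expand u iteratively via a_{v+i} = u_i mod 5, u_{i+1} = (u_i − a_{v+i})/5:
  u_0 = 4/3;  a_1 = 3;  u_1 = (u_0 − 3)/5 = -1/3
  u_1 = -1/3;  a_2 = 3;  u_2 = (u_1 − 3)/5 = -2/3
  u_2 = -2/3;  a_3 = 1;  u_3 = (u_2 − 1)/5 = -1/3
  u_3 = -1/3;  a_4 = 3;  u_4 = (u_3 − 3)/5 = -2/3
Digits: (0, 3, 3, 1, 3).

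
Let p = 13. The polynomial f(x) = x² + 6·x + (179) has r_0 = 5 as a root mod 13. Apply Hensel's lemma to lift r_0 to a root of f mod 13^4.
r_3 = 22404 (mod 28561)

Hensel: r_{i+1} = r_i − f(r_i)·(f′(r_i))^{-1} mod 13^{i+2}, f′(x) = 2x + 6. Iterate:
  r_0 = 5 (mod 13)
  r_1 = 96 (mod 169)
  r_2 = 434 (mod 2197)
  r_3 = 22404 (mod 28561)
Final: r = 22404 satisfies f(r) ≡ 0 mod 13^4.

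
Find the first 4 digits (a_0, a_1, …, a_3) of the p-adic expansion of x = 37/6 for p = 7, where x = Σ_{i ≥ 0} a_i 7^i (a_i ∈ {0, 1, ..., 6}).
(a_0, …, a_3) = (5, 6, 5, 5)

v_7(37/6) = 0 (numerator and denominator both coprime to 7), so x ∈ ℤ_7^×. Compute digits iteratively via a_i = x_i mod 7, x_{i+1} = (x_i − a_i)/7, with x_0 = x:
  x_0 = 37/6;  a_0 = 5;  x_1 = (x_0 − 5)/7 = 1/6
  x_1 = 1/6;  a_1 = 6;  x_2 = (x_1 − 6)/7 = -5/6
  x_2 = -5/6;  a_2 = 5;  x_3 = (x_2 − 5)/7 = -5/6
  x_3 = -5/6;  a_3 = 5;  x_4 = (x_3 − 5)/7 = -5/6
Digits: (5, 6, 5, 5).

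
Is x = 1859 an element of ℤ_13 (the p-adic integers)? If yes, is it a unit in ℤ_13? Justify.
x ∈ ℤ_13 but not a unit; v_13(x) = 2 > 0

ℤ_13 = {x ∈ ℚ_13 : v_13(x) ≥ 0} and ℤ_13^× = {x ∈ ℤ_13 : v_13(x) = 0}. Here v_13(1859) = v_13(num) − v_13(den) = 2; compare against these criteria.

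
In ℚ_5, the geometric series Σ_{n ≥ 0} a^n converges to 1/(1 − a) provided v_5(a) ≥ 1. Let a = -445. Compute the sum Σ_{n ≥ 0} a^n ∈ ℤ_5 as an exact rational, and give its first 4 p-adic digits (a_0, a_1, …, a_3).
Σ a^n = 1/(1 − a) = 1/446;  first 4 digits = (1, 1, 3, 1)

v_5(a) = 1 ≥ 1, so the series converges in ℤ_5 to 1/(1 − a) = 1/(1 − (-445)) = 1/446. Expand this rational in ℤ_5: compute digits iteratively via d_i = x_i mod 5, x_{i+1} = (x_i − d_i)/5. The first 4 digits are (1, 1, 3, 1).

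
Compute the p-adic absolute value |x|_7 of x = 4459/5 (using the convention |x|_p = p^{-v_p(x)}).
|4459/5|_7 = 1/343

Step 1 — compute v_7(x) by factoring powers of 7 out of the numerator and denominator: v_7(4459/5) = 3. Step 2 — apply |x|_p = p^{-v_p(x)} = 7^{-3} = 1/343.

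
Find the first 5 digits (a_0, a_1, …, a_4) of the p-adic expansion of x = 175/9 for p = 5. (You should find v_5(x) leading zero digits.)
(a_0, …, a_4) = (0, 0, 3, 4, 3)

v_5(175/9) = 2, so a_0 = ... = a_1 = 0. Factor out: x = 5^2 · u with u = 7/9 a unit in ℤ_5. Expand u iteratively via a_{v+i} = u_i mod 5, u_{i+1} = (u_i − a_{v+i})/5:
  u_0 = 7/9;  a_2 = 3;  u_1 = (u_0 − 3)/5 = -4/9
  u_1 = -4/9;  a_3 = 4;  u_2 = (u_1 − 4)/5 = -8/9
  u_2 = -8/9;  a_4 = 3;  u_3 = (u_2 − 3)/5 = -7/9
Digits: (0, 0, 3, 4, 3).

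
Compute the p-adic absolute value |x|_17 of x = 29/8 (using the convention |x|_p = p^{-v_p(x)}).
|29/8|_17 = 1

Step 1 — compute v_17(x) by factoring powers of 17 out of the numerator and denominator: v_17(29/8) = 0. Step 2 — apply |x|_p = p^{-v_p(x)} = 17^{0} = 1.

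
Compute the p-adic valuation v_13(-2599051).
v_13(-2599051) = 5

v_13(n) is the largest exponent k such that 13^k divides n. Factor out: -2599051 = -13^5 · 7. (Sign doesn't affect v_p.) So v_13(-2599051) = 5.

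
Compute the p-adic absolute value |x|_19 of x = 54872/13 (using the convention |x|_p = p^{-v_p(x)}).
|54872/13|_19 = 1/6859

Step 1 — compute v_19(x) by factoring powers of 19 out of the numerator and denominator: v_19(54872/13) = 3. Step 2 — apply |x|_p = p^{-v_p(x)} = 19^{-3} = 1/6859.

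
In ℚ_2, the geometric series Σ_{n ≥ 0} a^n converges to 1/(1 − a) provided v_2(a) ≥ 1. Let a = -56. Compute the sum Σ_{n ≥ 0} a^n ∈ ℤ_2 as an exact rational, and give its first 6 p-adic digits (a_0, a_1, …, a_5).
Σ a^n = 1/(1 − a) = 1/57;  first 6 digits = (1, 0, 0, 1, 0, 0)

v_2(a) = 3 ≥ 1, so the series converges in ℤ_2 to 1/(1 − a) = 1/(1 − (-56)) = 1/57. Expand this rational in ℤ_2: compute digits iteratively via d_i = x_i mod 2, x_{i+1} = (x_i − d_i)/2. The first 6 digits are (1, 0, 0, 1, 0, 0).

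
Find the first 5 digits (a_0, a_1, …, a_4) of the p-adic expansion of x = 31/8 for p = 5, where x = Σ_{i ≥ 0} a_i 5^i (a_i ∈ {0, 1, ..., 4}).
(a_0, …, a_4) = (2, 1, 3, 0, 3)

v_5(31/8) = 0 (numerator and denominator both coprime to 5), so x ∈ ℤ_5^×. Compute digits iteratively via a_i = x_i mod 5, x_{i+1} = (x_i − a_i)/5, with x_0 = x:
  x_0 = 31/8;  a_0 = 2;  x_1 = (x_0 − 2)/5 = 3/8
  x_1 = 3/8;  a_1 = 1;  x_2 = (x_1 − 1)/5 = -1/8
  x_2 = -1/8;  a_2 = 3;  x_3 = (x_2 − 3)/5 = -5/8
  x_3 = -5/8;  a_3 = 0;  x_4 = (x_3 − 0)/5 = -1/8
  x_4 = -1/8;  a_4 = 3;  x_5 = (x_4 − 3)/5 = -5/8
Digits: (2, 1, 3, 0, 3).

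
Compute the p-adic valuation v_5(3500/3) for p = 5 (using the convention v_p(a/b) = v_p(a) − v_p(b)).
v_5(3500/3) = 3

Factor powers of 5 from the numerator and denominator of the reduced fraction: 3500 = 5^3 · 28 and 3 = 5^0 · 3. Apply v_p(a/b) = v_p(a) − v_p(b): v_5(3500/3) = 3 − 0 = 3.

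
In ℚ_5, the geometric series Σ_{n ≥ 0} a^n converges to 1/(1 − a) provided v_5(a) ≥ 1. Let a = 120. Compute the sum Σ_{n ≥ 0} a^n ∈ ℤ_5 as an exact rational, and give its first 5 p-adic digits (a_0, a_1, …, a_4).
Σ a^n = 1/(1 − a) = -1/119;  first 5 digits = (1, 4, 0, 0, 4)

v_5(a) = 1 ≥ 1, so the series converges in ℤ_5 to 1/(1 − a) = 1/(1 − 120) = -1/119. Expand this rational in ℤ_5: compute digits iteratively via d_i = x_i mod 5, x_{i+1} = (x_i − d_i)/5. The first 5 digits are (1, 4, 0, 0, 4).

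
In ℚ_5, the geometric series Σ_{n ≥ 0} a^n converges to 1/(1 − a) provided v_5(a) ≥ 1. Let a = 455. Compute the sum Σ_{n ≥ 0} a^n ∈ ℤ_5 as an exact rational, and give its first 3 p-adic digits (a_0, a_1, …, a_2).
Σ a^n = 1/(1 − a) = -1/454;  first 3 digits = (1, 1, 4)

v_5(a) = 1 ≥ 1, so the series converges in ℤ_5 to 1/(1 − a) = 1/(1 − 455) = -1/454. Expand this rational in ℤ_5: compute digits iteratively via d_i = x_i mod 5, x_{i+1} = (x_i − d_i)/5. The first 3 digits are (1, 1, 4).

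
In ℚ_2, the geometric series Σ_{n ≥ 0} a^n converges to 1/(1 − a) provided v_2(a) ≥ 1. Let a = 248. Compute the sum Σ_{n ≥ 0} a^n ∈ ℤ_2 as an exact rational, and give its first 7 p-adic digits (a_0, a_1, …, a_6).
Σ a^n = 1/(1 − a) = -1/247;  first 7 digits = (1, 0, 0, 1, 1, 1, 0)

v_2(a) = 3 ≥ 1, so the series converges in ℤ_2 to 1/(1 − a) = 1/(1 − 248) = -1/247. Expand this rational in ℤ_2: compute digits iteratively via d_i = x_i mod 2, x_{i+1} = (x_i − d_i)/2. The first 7 digits are (1, 0, 0, 1, 1, 1, 0).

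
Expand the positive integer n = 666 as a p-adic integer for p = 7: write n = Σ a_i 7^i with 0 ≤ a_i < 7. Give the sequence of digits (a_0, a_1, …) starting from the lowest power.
(a_0, a_1, …) = (1, 4, 6, 1)

Repeated division by 7 gives the digits low-to-high: 666 = 1 + 4·7^1 + 6·7^2 + 1·7^3. Digit sequence: (1, 4, 6, 1).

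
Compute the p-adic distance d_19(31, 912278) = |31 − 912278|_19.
d_19(31, 912278) = 1/130321

Step 1 — x − y = 31 − 912278 = -912247. Step 2 — v_19(-912247) = 4 (factor: -912247 = −(19^4 · 7); the sign does not affect v_p). Step 3 — |x − y|_19 = 19^{-4} = 1/130321.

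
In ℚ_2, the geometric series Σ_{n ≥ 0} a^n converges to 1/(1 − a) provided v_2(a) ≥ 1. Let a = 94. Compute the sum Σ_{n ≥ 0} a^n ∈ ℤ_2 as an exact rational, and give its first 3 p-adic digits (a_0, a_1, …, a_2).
Σ a^n = 1/(1 − a) = -1/93;  first 3 digits = (1, 1, 0)

v_2(a) = 1 ≥ 1, so the series converges in ℤ_2 to 1/(1 − a) = 1/(1 − 94) = -1/93. Expand this rational in ℤ_2: compute digits iteratively via d_i = x_i mod 2, x_{i+1} = (x_i − d_i)/2. The first 3 digits are (1, 1, 0).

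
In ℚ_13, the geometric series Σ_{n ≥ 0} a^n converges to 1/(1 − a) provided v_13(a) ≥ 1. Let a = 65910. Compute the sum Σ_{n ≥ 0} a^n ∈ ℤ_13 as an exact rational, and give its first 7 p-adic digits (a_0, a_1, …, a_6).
Σ a^n = 1/(1 − a) = -1/65909;  first 7 digits = (1, 0, 0, 4, 2, 0, 3)

v_13(a) = 3 ≥ 1, so the series converges in ℤ_13 to 1/(1 − a) = 1/(1 − 65910) = -1/65909. Expand this rational in ℤ_13: compute digits iteratively via d_i = x_i mod 13, x_{i+1} = (x_i − d_i)/13. The first 7 digits are (1, 0, 0, 4, 2, 0, 3).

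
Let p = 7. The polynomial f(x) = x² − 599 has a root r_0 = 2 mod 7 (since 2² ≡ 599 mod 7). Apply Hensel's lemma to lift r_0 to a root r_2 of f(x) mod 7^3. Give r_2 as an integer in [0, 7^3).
r_2 = 16 (mod 343)

Hensel's recurrence: r_{i+1} = r_i − f(r_i)·(f′(r_i))^{-1} mod 7^{i+2}, with f′(x) = 2x. Iterate:
  r_0 = 2 (mod 7)
  r_1 = 16 (mod 49)
  r_2 = 16 (mod 343)
Final: r_2 = 16, and one checks f(r_2) ≡ 0 mod 7^3.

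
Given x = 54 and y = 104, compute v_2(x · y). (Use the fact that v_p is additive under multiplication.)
v_2(5616) = 4

v_p(x) = 1 (factor: 54 = 2^1 · 27); v_p(y) = 3 (factor: 104 = 2^3 · 13). Additivity: v_p(xy) = v_p(x) + v_p(y) = 1 + 3 = 4. (Direct check: xy = 5616 = 2^4 · (351).)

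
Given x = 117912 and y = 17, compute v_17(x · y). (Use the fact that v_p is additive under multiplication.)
v_17(2004504) = 4

v_p(x) = 3 (factor: 117912 = 17^3 · 24); v_p(y) = 1 (factor: 17 = 17^1 · 1). Additivity: v_p(xy) = v_p(x) + v_p(y) = 3 + 1 = 4. (Direct check: xy = 2004504 = 17^4 · (24).)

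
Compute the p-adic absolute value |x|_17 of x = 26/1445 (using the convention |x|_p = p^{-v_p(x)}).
|26/1445|_17 = 289

Step 1 — compute v_17(x) by factoring powers of 17 out of the numerator and denominator: v_17(26/1445) = -2. Step 2 — apply |x|_p = p^{-v_p(x)} = 17^{2} = 289.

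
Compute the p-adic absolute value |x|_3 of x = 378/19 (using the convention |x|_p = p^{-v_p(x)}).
|378/19|_3 = 1/27

Step 1 — compute v_3(x) by factoring powers of 3 out of the numerator and denominator: v_3(378/19) = 3. Step 2 — apply |x|_p = p^{-v_p(x)} = 3^{-3} = 1/27.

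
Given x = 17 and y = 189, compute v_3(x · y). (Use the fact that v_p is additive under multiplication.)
v_3(3213) = 3

v_p(x) = 0 (factor: 17 = 3^0 · 17); v_p(y) = 3 (factor: 189 = 3^3 · 7). Additivity: v_p(xy) = v_p(x) + v_p(y) = 0 + 3 = 3. (Direct check: xy = 3213 = 3^3 · (119).)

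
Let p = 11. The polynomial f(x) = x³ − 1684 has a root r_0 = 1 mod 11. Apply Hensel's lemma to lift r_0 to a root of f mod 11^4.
r_3 = 2619 (mod 14641)

Hensel: r_{i+1} = r_i − f(r_i)/f′(r_i) mod 11^{i+2}, where f′(x) = 3x². Iterate:
  r_0 = 1 (mod 11)
  r_1 = 78 (mod 121)
  r_2 = 1288 (mod 1331)
  r_3 = 2619 (mod 14641)
Final: r = 2619 with f(r) ≡ 0 mod 11^4.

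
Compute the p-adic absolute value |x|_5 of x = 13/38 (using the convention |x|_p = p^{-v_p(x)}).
|13/38|_5 = 1

Step 1 — compute v_5(x) by factoring powers of 5 out of the numerator and denominator: v_5(13/38) = 0. Step 2 — apply |x|_p = p^{-v_p(x)} = 5^{0} = 1.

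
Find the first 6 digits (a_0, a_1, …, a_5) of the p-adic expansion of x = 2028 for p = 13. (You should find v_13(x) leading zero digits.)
(a_0, …, a_5) = (0, 0, 12, 0, 0, 0)

v_13(2028) = 2, so a_0 = ... = a_1 = 0. Factor out: x = 13^2 · u with u = 12 a unit in ℤ_13. Expand u iteratively via a_{v+i} = u_i mod 13, u_{i+1} = (u_i − a_{v+i})/13:
  u_0 = 12;  a_2 = 12;  u_1 = (u_0 − 12)/13 = 0
  u_1 = 0;  a_3 = 0;  u_2 = (u_1 − 0)/13 = 0
  u_2 = 0;  a_4 = 0;  u_3 = (u_2 − 0)/13 = 0
  u_3 = 0;  a_5 = 0;  u_4 = (u_3 − 0)/13 = 0
Digits: (0, 0, 12, 0, 0, 0).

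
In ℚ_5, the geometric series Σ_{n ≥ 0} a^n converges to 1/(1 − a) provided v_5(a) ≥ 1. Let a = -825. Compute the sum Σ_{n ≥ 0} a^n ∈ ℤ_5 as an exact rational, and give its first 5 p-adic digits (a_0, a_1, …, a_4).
Σ a^n = 1/(1 − a) = 1/826;  first 5 digits = (1, 0, 2, 3, 2)

v_5(a) = 2 ≥ 1, so the series converges in ℤ_5 to 1/(1 − a) = 1/(1 − (-825)) = 1/826. Expand this rational in ℤ_5: compute digits iteratively via d_i = x_i mod 5, x_{i+1} = (x_i − d_i)/5. The first 5 digits are (1, 0, 2, 3, 2).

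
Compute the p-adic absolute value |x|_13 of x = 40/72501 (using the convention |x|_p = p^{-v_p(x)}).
|40/72501|_13 = 2197

Step 1 — compute v_13(x) by factoring powers of 13 out of the numerator and denominator: v_13(40/72501) = -3. Step 2 — apply |x|_p = p^{-v_p(x)} = 13^{3} = 2197.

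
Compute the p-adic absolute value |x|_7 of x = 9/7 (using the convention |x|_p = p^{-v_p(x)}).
|9/7|_7 = 7

Step 1 — compute v_7(x) by factoring powers of 7 out of the numerator and denominator: v_7(9/7) = -1. Step 2 — apply |x|_p = p^{-v_p(x)} = 7^{1} = 7.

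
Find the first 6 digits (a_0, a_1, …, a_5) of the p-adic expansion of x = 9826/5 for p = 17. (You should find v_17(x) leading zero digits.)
(a_0, …, a_5) = (0, 0, 0, 14, 6, 3)

v_17(9826/5) = 3, so a_0 = ... = a_2 = 0. Factor out: x = 17^3 · u with u = 2/5 a unit in ℤ_17. Expand u iteratively via a_{v+i} = u_i mod 17, u_{i+1} = (u_i − a_{v+i})/17:
  u_0 = 2/5;  a_3 = 14;  u_1 = (u_0 − 14)/17 = -4/5
  u_1 = -4/5;  a_4 = 6;  u_2 = (u_1 − 6)/17 = -2/5
  u_2 = -2/5;  a_5 = 3;  u_3 = (u_2 − 3)/17 = -1/5
Digits: (0, 0, 0, 14, 6, 3).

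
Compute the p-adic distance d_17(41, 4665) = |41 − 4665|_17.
d_17(41, 4665) = 1/289

Step 1 — x − y = 41 − 4665 = -4624. Step 2 — v_17(-4624) = 2 (factor: -4624 = −(17^2 · 16); the sign does not affect v_p). Step 3 — |x − y|_17 = 17^{-2} = 1/289.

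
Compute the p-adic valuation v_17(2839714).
v_17(2839714) = 5

v_17(n) is the largest exponent k such that 17^k divides n. Factor out: 2839714 = 17^5 · 2. (Sign doesn't affect v_p.) So v_17(2839714) = 5.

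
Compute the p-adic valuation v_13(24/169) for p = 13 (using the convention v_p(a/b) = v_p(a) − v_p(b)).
v_13(24/169) = -2

Factor powers of 13 from the numerator and denominator of the reduced fraction: 24 = 13^0 · 24 and 169 = 13^2 · 1. Apply v_p(a/b) = v_p(a) − v_p(b): v_13(24/169) = 0 − 2 = -2.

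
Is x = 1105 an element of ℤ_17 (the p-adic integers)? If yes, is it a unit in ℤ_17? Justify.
x ∈ ℤ_17 but not a unit; v_17(x) = 1 > 0

ℤ_17 = {x ∈ ℚ_17 : v_17(x) ≥ 0} and ℤ_17^× = {x ∈ ℤ_17 : v_17(x) = 0}. Here v_17(1105) = v_17(num) − v_17(den) = 1; compare against these criteria.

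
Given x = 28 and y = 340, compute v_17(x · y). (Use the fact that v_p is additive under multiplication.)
v_17(9520) = 1

v_p(x) = 0 (factor: 28 = 17^0 · 28); v_p(y) = 1 (factor: 340 = 17^1 · 20). Additivity: v_p(xy) = v_p(x) + v_p(y) = 0 + 1 = 1. (Direct check: xy = 9520 = 17^1 · (560).)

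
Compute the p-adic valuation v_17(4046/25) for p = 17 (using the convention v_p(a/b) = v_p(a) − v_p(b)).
v_17(4046/25) = 2

Factor powers of 17 from the numerator and denominator of the reduced fraction: 4046 = 17^2 · 14 and 25 = 17^0 · 25. Apply v_p(a/b) = v_p(a) − v_p(b): v_17(4046/25) = 2 − 0 = 2.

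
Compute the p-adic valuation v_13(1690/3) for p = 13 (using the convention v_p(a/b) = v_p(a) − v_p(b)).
v_13(1690/3) = 2

Factor powers of 13 from the numerator and denominator of the reduced fraction: 1690 = 13^2 · 10 and 3 = 13^0 · 3. Apply v_p(a/b) = v_p(a) − v_p(b): v_13(1690/3) = 2 − 0 = 2.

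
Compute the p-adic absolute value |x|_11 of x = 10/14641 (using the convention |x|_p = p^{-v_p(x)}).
|10/14641|_11 = 14641

Step 1 — compute v_11(x) by factoring powers of 11 out of the numerator and denominator: v_11(10/14641) = -4. Step 2 — apply |x|_p = p^{-v_p(x)} = 11^{4} = 14641.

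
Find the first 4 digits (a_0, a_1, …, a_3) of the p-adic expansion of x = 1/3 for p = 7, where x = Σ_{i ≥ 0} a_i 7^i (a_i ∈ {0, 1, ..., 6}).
(a_0, …, a_3) = (5, 4, 4, 4)

v_7(1/3) = 0 (numerator and denominator both coprime to 7), so x ∈ ℤ_7^×. Compute digits iteratively via a_i = x_i mod 7, x_{i+1} = (x_i − a_i)/7, with x_0 = x:
  x_0 = 1/3;  a_0 = 5;  x_1 = (x_0 − 5)/7 = -2/3
  x_1 = -2/3;  a_1 = 4;  x_2 = (x_1 − 4)/7 = -2/3
  x_2 = -2/3;  a_2 = 4;  x_3 = (x_2 − 4)/7 = -2/3
  x_3 = -2/3;  a_3 = 4;  x_4 = (x_3 − 4)/7 = -2/3
Digits: (5, 4, 4, 4).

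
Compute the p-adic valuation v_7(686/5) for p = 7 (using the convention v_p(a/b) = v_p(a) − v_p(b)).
v_7(686/5) = 3

Factor powers of 7 from the numerator and denominator of the reduced fraction: 686 = 7^3 · 2 and 5 = 7^0 · 5. Apply v_p(a/b) = v_p(a) − v_p(b): v_7(686/5) = 3 − 0 = 3.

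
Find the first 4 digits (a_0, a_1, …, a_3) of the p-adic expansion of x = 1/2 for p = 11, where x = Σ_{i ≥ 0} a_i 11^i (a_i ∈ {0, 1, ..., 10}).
(a_0, …, a_3) = (6, 5, 5, 5)

v_11(1/2) = 0 (numerator and denominator both coprime to 11), so x ∈ ℤ_11^×. Compute digits iteratively via a_i = x_i mod 11, x_{i+1} = (x_i − a_i)/11, with x_0 = x:
  x_0 = 1/2;  a_0 = 6;  x_1 = (x_0 − 6)/11 = -1/2
  x_1 = -1/2;  a_1 = 5;  x_2 = (x_1 − 5)/11 = -1/2
  x_2 = -1/2;  a_2 = 5;  x_3 = (x_2 − 5)/11 = -1/2
  x_3 = -1/2;  a_3 = 5;  x_4 = (x_3 − 5)/11 = -1/2
Digits: (6, 5, 5, 5).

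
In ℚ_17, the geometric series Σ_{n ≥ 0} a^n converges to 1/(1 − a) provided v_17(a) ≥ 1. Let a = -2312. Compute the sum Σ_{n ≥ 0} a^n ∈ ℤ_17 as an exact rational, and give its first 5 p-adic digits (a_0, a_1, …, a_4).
Σ a^n = 1/(1 − a) = 1/2313;  first 5 digits = (1, 0, 9, 16, 12)

v_17(a) = 2 ≥ 1, so the series converges in ℤ_17 to 1/(1 − a) = 1/(1 − (-2312)) = 1/2313. Expand this rational in ℤ_17: compute digits iteratively via d_i = x_i mod 17, x_{i+1} = (x_i − d_i)/17. The first 5 digits are (1, 0, 9, 16, 12).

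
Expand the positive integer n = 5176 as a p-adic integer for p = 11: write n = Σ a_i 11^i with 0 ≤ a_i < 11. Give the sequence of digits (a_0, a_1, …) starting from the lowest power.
(a_0, a_1, …) = (6, 8, 9, 3)

Repeated division by 11 gives the digits low-to-high: 5176 = 6 + 8·11^1 + 9·11^2 + 3·11^3. Digit sequence: (6, 8, 9, 3).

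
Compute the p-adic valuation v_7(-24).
v_7(-24) = 0

v_7(n) is the largest exponent k such that 7^k divides n. Factor out: -24 = -7^0 · 24. (Sign doesn't affect v_p.) So v_7(-24) = 0.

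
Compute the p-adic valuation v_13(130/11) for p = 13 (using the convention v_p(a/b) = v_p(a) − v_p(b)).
v_13(130/11) = 1

Factor powers of 13 from the numerator and denominator of the reduced fraction: 130 = 13^1 · 10 and 11 = 13^0 · 11. Apply v_p(a/b) = v_p(a) − v_p(b): v_13(130/11) = 1 − 0 = 1.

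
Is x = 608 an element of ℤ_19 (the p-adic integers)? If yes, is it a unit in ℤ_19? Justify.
x ∈ ℤ_19 but not a unit; v_19(x) = 1 > 0

ℤ_19 = {x ∈ ℚ_19 : v_19(x) ≥ 0} and ℤ_19^× = {x ∈ ℤ_19 : v_19(x) = 0}. Here v_19(608) = v_19(num) − v_19(den) = 1; compare against these criteria.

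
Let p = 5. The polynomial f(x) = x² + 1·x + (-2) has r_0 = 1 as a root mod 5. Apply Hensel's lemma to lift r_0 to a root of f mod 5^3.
r_2 = 1 (mod 125)

Hensel: r_{i+1} = r_i − f(r_i)·(f′(r_i))^{-1} mod 5^{i+2}, f′(x) = 2x + 1. Iterate:
  r_0 = 1 (mod 5)
  r_1 = 1 (mod 25)
  r_2 = 1 (mod 125)
Final: r = 1 satisfies f(r) ≡ 0 mod 5^3.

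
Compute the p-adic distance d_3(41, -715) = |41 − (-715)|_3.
d_3(41, -715) = 1/27

Step 1 — x − y = 41 − (-715) = 756. Step 2 — v_3(756) = 3 (factor: 756 = (3^3 · 28); the sign does not affect v_p). Step 3 — |x − y|_3 = 3^{-3} = 1/27.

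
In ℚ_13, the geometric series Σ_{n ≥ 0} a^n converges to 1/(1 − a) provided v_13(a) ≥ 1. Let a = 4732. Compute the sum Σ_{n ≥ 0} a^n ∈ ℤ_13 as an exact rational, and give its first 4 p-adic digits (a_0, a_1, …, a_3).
Σ a^n = 1/(1 − a) = -1/4731;  first 4 digits = (1, 0, 2, 2)

v_13(a) = 2 ≥ 1, so the series converges in ℤ_13 to 1/(1 − a) = 1/(1 − 4732) = -1/4731. Expand this rational in ℤ_13: compute digits iteratively via d_i = x_i mod 13, x_{i+1} = (x_i − d_i)/13. The first 4 digits are (1, 0, 2, 2).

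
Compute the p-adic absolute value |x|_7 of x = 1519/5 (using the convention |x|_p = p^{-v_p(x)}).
|1519/5|_7 = 1/49

Step 1 — compute v_7(x) by factoring powers of 7 out of the numerator and denominator: v_7(1519/5) = 2. Step 2 — apply |x|_p = p^{-v_p(x)} = 7^{-2} = 1/49.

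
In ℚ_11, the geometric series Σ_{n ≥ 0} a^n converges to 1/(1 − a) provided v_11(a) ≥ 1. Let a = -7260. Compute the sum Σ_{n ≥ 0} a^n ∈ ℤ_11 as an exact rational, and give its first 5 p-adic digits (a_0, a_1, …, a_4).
Σ a^n = 1/(1 − a) = 1/7261;  first 5 digits = (1, 0, 6, 5, 2)

v_11(a) = 2 ≥ 1, so the series converges in ℤ_11 to 1/(1 − a) = 1/(1 − (-7260)) = 1/7261. Expand this rational in ℤ_11: compute digits iteratively via d_i = x_i mod 11, x_{i+1} = (x_i − d_i)/11. The first 5 digits are (1, 0, 6, 5, 2).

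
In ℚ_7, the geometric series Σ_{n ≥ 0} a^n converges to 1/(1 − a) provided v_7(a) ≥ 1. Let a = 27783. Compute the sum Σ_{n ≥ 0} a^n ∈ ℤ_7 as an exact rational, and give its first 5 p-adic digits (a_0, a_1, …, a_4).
Σ a^n = 1/(1 − a) = -1/27782;  first 5 digits = (1, 0, 0, 4, 4)

v_7(a) = 3 ≥ 1, so the series converges in ℤ_7 to 1/(1 − a) = 1/(1 − 27783) = -1/27782. Expand this rational in ℤ_7: compute digits iteratively via d_i = x_i mod 7, x_{i+1} = (x_i − d_i)/7. The first 5 digits are (1, 0, 0, 4, 4).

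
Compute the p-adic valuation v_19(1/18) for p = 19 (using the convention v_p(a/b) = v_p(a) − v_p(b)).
v_19(1/18) = 0

Factor powers of 19 from the numerator and denominator of the reduced fraction: 1 = 19^0 · 1 and 18 = 19^0 · 18. Apply v_p(a/b) = v_p(a) − v_p(b): v_19(1/18) = 0 − 0 = 0.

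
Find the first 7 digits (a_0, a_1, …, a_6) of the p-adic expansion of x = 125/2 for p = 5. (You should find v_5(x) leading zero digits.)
(a_0, …, a_6) = (0, 0, 0, 3, 2, 2, 2)

v_5(125/2) = 3, so a_0 = ... = a_2 = 0. Factor out: x = 5^3 · u with u = 1/2 a unit in ℤ_5. Expand u iteratively via a_{v+i} = u_i mod 5, u_{i+1} = (u_i − a_{v+i})/5:
  u_0 = 1/2;  a_3 = 3;  u_1 = (u_0 − 3)/5 = -1/2
  u_1 = -1/2;  a_4 = 2;  u_2 = (u_1 − 2)/5 = -1/2
  u_2 = -1/2;  a_5 = 2;  u_3 = (u_2 − 2)/5 = -1/2
  u_3 = -1/2;  a_6 = 2;  u_4 = (u_3 − 2)/5 = -1/2
Digits: (0, 0, 0, 3, 2, 2, 2).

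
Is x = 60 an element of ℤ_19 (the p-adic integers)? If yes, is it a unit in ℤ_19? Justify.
x ∈ ℤ_19^× (unit); v_19(x) = 0

ℤ_19 = {x ∈ ℚ_19 : v_19(x) ≥ 0} and ℤ_19^× = {x ∈ ℤ_19 : v_19(x) = 0}. Here v_19(60) = v_19(num) − v_19(den) = 0; compare against these criteria.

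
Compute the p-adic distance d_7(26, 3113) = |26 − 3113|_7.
d_7(26, 3113) = 1/343

Step 1 — x − y = 26 − 3113 = -3087. Step 2 — v_7(-3087) = 3 (factor: -3087 = −(7^3 · 9); the sign does not affect v_p). Step 3 — |x − y|_7 = 7^{-3} = 1/343.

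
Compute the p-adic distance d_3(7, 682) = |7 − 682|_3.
d_3(7, 682) = 1/27

Step 1 — x − y = 7 − 682 = -675. Step 2 — v_3(-675) = 3 (factor: -675 = −(3^3 · 25); the sign does not affect v_p). Step 3 — |x − y|_3 = 3^{-3} = 1/27.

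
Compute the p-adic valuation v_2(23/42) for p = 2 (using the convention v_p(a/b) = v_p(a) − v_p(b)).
v_2(23/42) = -1

Factor powers of 2 from the numerator and denominator of the reduced fraction: 23 = 2^0 · 23 and 42 = 2^1 · 21. Apply v_p(a/b) = v_p(a) − v_p(b): v_2(23/42) = 0 − 1 = -1.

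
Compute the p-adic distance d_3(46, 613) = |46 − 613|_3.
d_3(46, 613) = 1/81

Step 1 — x − y = 46 − 613 = -567. Step 2 — v_3(-567) = 4 (factor: -567 = −(3^4 · 7); the sign does not affect v_p). Step 3 — |x − y|_3 = 3^{-4} = 1/81.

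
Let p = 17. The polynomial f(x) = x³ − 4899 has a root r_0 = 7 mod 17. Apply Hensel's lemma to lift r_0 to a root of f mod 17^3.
r_2 = 1078 (mod 4913)

Hensel: r_{i+1} = r_i − f(r_i)/f′(r_i) mod 17^{i+2}, where f′(x) = 3x². Iterate:
  r_0 = 7 (mod 17)
  r_1 = 211 (mod 289)
  r_2 = 1078 (mod 4913)
Final: r = 1078 with f(r) ≡ 0 mod 17^3.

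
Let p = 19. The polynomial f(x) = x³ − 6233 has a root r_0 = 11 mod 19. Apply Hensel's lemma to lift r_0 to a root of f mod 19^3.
r_2 = 3184 (mod 6859)

Hensel: r_{i+1} = r_i − f(r_i)/f′(r_i) mod 19^{i+2}, where f′(x) = 3x². Iterate:
  r_0 = 11 (mod 19)
  r_1 = 296 (mod 361)
  r_2 = 3184 (mod 6859)
Final: r = 3184 with f(r) ≡ 0 mod 19^3.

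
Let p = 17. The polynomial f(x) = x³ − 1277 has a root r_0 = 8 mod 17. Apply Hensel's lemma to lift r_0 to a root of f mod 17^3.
r_2 = 3918 (mod 4913)

Hensel: r_{i+1} = r_i − f(r_i)/f′(r_i) mod 17^{i+2}, where f′(x) = 3x². Iterate:
  r_0 = 8 (mod 17)
  r_1 = 161 (mod 289)
  r_2 = 3918 (mod 4913)
Final: r = 3918 with f(r) ≡ 0 mod 17^3.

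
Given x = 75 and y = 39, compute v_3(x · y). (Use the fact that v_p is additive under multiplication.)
v_3(2925) = 2

v_p(x) = 1 (factor: 75 = 3^1 · 25); v_p(y) = 1 (factor: 39 = 3^1 · 13). Additivity: v_p(xy) = v_p(x) + v_p(y) = 1 + 1 = 2. (Direct check: xy = 2925 = 3^2 · (325).)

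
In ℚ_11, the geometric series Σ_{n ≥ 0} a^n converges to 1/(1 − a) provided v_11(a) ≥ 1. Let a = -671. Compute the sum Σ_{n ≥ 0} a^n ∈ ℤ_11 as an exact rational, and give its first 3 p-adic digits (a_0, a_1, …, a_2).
Σ a^n = 1/(1 − a) = 1/672;  first 3 digits = (1, 5, 8)

v_11(a) = 1 ≥ 1, so the series converges in ℤ_11 to 1/(1 − a) = 1/(1 − (-671)) = 1/672. Expand this rational in ℤ_11: compute digits iteratively via d_i = x_i mod 11, x_{i+1} = (x_i − d_i)/11. The first 3 digits are (1, 5, 8).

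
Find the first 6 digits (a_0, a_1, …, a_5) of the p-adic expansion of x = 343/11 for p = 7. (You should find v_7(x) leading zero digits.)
(a_0, …, a_5) = (0, 0, 0, 2, 1, 3)

v_7(343/11) = 3, so a_0 = ... = a_2 = 0. Factor out: x = 7^3 · u with u = 1/11 a unit in ℤ_7. Expand u iteratively via a_{v+i} = u_i mod 7, u_{i+1} = (u_i − a_{v+i})/7:
  u_0 = 1/11;  a_3 = 2;  u_1 = (u_0 − 2)/7 = -3/11
  u_1 = -3/11;  a_4 = 1;  u_2 = (u_1 − 1)/7 = -2/11
  u_2 = -2/11;  a_5 = 3;  u_3 = (u_2 − 3)/7 = -5/11
Digits: (0, 0, 0, 2, 1, 3).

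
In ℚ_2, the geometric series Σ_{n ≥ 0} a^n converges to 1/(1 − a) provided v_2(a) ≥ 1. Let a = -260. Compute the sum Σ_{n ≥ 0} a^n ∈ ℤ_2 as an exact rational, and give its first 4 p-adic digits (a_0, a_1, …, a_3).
Σ a^n = 1/(1 − a) = 1/261;  first 4 digits = (1, 0, 1, 1)

v_2(a) = 2 ≥ 1, so the series converges in ℤ_2 to 1/(1 − a) = 1/(1 − (-260)) = 1/261. Expand this rational in ℤ_2: compute digits iteratively via d_i = x_i mod 2, x_{i+1} = (x_i − d_i)/2. The first 4 digits are (1, 0, 1, 1).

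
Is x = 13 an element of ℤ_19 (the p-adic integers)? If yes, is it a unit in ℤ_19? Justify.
x ∈ ℤ_19^× (unit); v_19(x) = 0

ℤ_19 = {x ∈ ℚ_19 : v_19(x) ≥ 0} and ℤ_19^× = {x ∈ ℤ_19 : v_19(x) = 0}. Here v_19(13) = v_19(num) − v_19(den) = 0; compare against these criteria.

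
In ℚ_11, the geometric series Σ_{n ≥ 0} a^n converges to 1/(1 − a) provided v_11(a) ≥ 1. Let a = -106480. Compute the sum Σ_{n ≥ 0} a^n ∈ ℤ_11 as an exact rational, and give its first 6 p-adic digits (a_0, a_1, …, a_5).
Σ a^n = 1/(1 − a) = 1/106481;  first 6 digits = (1, 0, 0, 8, 3, 10)

v_11(a) = 3 ≥ 1, so the series converges in ℤ_11 to 1/(1 − a) = 1/(1 − (-106480)) = 1/106481. Expand this rational in ℤ_11: compute digits iteratively via d_i = x_i mod 11, x_{i+1} = (x_i − d_i)/11. The first 6 digits are (1, 0, 0, 8, 3, 10).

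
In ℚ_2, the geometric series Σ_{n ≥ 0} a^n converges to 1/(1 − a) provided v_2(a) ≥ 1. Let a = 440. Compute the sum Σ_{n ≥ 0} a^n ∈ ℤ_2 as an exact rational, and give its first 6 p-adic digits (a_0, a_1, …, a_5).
Σ a^n = 1/(1 − a) = -1/439;  first 6 digits = (1, 0, 0, 1, 1, 1)

v_2(a) = 3 ≥ 1, so the series converges in ℤ_2 to 1/(1 − a) = 1/(1 − 440) = -1/439. Expand this rational in ℤ_2: compute digits iteratively via d_i = x_i mod 2, x_{i+1} = (x_i − d_i)/2. The first 6 digits are (1, 0, 0, 1, 1, 1).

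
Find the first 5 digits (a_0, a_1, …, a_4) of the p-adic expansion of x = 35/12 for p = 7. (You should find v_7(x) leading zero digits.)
(a_0, …, a_4) = (0, 1, 4, 0, 4)

v_7(35/12) = 1, so a_0 = ... = a_0 = 0. Factor out: x = 7^1 · u with u = 5/12 a unit in ℤ_7. Expand u iteratively via a_{v+i} = u_i mod 7, u_{i+1} = (u_i − a_{v+i})/7:
  u_0 = 5/12;  a_1 = 1;  u_1 = (u_0 − 1)/7 = -1/12
  u_1 = -1/12;  a_2 = 4;  u_2 = (u_1 − 4)/7 = -7/12
  u_2 = -7/12;  a_3 = 0;  u_3 = (u_2 − 0)/7 = -1/12
  u_3 = -1/12;  a_4 = 4;  u_4 = (u_3 − 4)/7 = -7/12
Digits: (0, 1, 4, 0, 4).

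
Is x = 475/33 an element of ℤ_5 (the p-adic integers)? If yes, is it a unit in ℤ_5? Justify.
x ∈ ℤ_5 but not a unit; v_5(x) = 2 > 0

ℤ_5 = {x ∈ ℚ_5 : v_5(x) ≥ 0} and ℤ_5^× = {x ∈ ℤ_5 : v_5(x) = 0}. Here v_5(475/33) = v_5(num) − v_5(den) = 2; compare against these criteria.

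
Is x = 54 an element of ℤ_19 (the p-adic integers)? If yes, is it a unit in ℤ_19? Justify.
x ∈ ℤ_19^× (unit); v_19(x) = 0

ℤ_19 = {x ∈ ℚ_19 : v_19(x) ≥ 0} and ℤ_19^× = {x ∈ ℤ_19 : v_19(x) = 0}. Here v_19(54) = v_19(num) − v_19(den) = 0; compare against these criteria.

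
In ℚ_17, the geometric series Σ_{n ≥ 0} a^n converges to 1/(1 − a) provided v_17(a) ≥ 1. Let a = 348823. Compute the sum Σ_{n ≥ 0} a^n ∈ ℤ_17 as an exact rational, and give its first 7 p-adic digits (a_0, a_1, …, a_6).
Σ a^n = 1/(1 − a) = -1/348822;  first 7 digits = (1, 0, 0, 3, 4, 0, 9)

v_17(a) = 3 ≥ 1, so the series converges in ℤ_17 to 1/(1 − a) = 1/(1 − 348823) = -1/348822. Expand this rational in ℤ_17: compute digits iteratively via d_i = x_i mod 17, x_{i+1} = (x_i − d_i)/17. The first 7 digits are (1, 0, 0, 3, 4, 0, 9).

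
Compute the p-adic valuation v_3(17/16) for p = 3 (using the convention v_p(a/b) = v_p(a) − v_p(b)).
v_3(17/16) = 0

Factor powers of 3 from the numerator and denominator of the reduced fraction: 17 = 3^0 · 17 and 16 = 3^0 · 16. Apply v_p(a/b) = v_p(a) − v_p(b): v_3(17/16) = 0 − 0 = 0.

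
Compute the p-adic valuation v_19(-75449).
v_19(-75449) = 3

v_19(n) is the largest exponent k such that 19^k divides n. Factor out: -75449 = -19^3 · 11. (Sign doesn't affect v_p.) So v_19(-75449) = 3.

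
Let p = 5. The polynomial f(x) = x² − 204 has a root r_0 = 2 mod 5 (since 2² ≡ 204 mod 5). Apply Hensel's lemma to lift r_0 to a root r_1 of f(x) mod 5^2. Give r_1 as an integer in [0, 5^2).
r_1 = 2 (mod 25)

Hensel's recurrence: r_{i+1} = r_i − f(r_i)·(f′(r_i))^{-1} mod 5^{i+2}, with f′(x) = 2x. Iterate:
  r_0 = 2 (mod 5)
  r_1 = 2 (mod 25)
Final: r_1 = 2, and one checks f(r_1) ≡ 0 mod 5^2.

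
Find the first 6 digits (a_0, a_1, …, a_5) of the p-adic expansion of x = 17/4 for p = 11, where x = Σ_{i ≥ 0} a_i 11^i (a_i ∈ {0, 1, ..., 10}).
(a_0, …, a_5) = (7, 8, 2, 8, 2, 8)

v_11(17/4) = 0 (numerator and denominator both coprime to 11), so x ∈ ℤ_11^×. Compute digits iteratively via a_i = x_i mod 11, x_{i+1} = (x_i − a_i)/11, with x_0 = x:
  x_0 = 17/4;  a_0 = 7;  x_1 = (x_0 − 7)/11 = -1/4
  x_1 = -1/4;  a_1 = 8;  x_2 = (x_1 − 8)/11 = -3/4
  x_2 = -3/4;  a_2 = 2;  x_3 = (x_2 − 2)/11 = -1/4
  x_3 = -1/4;  a_3 = 8;  x_4 = (x_3 − 8)/11 = -3/4
  x_4 = -3/4;  a_4 = 2;  x_5 = (x_4 − 2)/11 = -1/4
  x_5 = -1/4;  a_5 = 8;  x_6 = (x_5 − 8)/11 = -3/4
Digits: (7, 8, 2, 8, 2, 8).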